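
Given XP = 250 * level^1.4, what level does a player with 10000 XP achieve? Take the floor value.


XP = 250 * level^1.4, so level = (XP / 250)^(1/1.4)
= (10000 / 250)^(1/1.4)
= 40.0^0.7143
= 13.9421
Floor: level = 13

level 13


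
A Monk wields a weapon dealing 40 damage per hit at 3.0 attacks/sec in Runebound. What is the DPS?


DPS = damage * attack_speed
= 40 * 3.0
= 120.0

120.0 DPS


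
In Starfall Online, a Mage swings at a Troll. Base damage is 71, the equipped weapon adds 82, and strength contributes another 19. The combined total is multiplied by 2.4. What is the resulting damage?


Sum base + weapon + str = 71 + 82 + 19 = 172
Multiply by 2.4:
172 * 2.4 = 412.8

412.8 damage


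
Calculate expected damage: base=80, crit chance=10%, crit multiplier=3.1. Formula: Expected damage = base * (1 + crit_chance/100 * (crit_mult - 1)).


E[dmg] = base * (1 + crit_chance * (crit_mult - 1))
cc as decimal = 10/100 = 0.1
cm - 1 = 3.1 - 1 = 2.1
Bonus factor = 0.1 * 2.1 = 0.21
Total multiplier = 1 + 0.21 = 1.21
Expected damage = 80 * 1.21 = 96.80

96.80 damage


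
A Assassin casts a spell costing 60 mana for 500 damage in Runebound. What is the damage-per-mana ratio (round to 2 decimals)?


Efficiency = damage / mana
= 500 / 60
= 8.33

8.33 dmg/mana


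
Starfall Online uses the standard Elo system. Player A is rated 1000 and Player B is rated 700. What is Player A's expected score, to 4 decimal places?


Elo expected score: Ea = 1/(1 + 10^((Rb-Ra)/400))
Rb - Ra = 700 - 1000 = -300
(Rb-Ra)/400 = -300/400 = -0.75
10^-0.75 = 0.177828
Ea = 1/(1 + 0.177828) = 1/1.177828 = 0.8490

0.8490


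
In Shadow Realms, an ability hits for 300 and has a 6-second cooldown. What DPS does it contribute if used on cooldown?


DPS = damage / cooldown
= 300 / 6
= 50.00

50.00 DPS


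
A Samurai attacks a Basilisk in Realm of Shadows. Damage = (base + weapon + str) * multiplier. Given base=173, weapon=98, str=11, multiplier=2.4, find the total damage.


Sum base + weapon + str = 173 + 98 + 11 = 282
Multiply by 2.4:
282 * 2.4 = 676.8

676.8 damage


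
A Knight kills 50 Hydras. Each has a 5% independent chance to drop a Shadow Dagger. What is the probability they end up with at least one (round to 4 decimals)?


P(at least one) = 1 - P(none) = 1 - (1-p)^n
p = 5/100 = 0.05
1 - p = 0.95
(1 - p)^50 = 0.95^50 = 0.076945
P(at least one) = 1 - 0.076945 = 0.9231

0.9231


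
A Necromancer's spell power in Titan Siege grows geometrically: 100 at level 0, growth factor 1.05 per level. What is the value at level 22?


value = base * growth^level
= 100 * 1.05^22
= 100 * 2.925261
= 292.53

292.53 spell power


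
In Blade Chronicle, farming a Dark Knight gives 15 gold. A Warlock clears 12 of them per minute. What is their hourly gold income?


Gold per minute = 15 * 12 = 180
Gold per hour = 180 * 60 = 10800

10800 gold/hour


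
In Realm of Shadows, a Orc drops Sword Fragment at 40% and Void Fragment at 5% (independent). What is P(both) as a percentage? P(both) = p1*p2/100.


For independent events, P(both) = P(A) * P(B)
= 40% * 5%
= 200 / 100 %
= 2.0%

2.0%


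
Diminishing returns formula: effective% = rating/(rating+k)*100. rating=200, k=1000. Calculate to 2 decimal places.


effective% = rating / (rating + k) * 100
= 200 / (200 + 1000) * 100
= 200 / 1200 * 100
= 0.166667 * 100
= 16.67%

16.67%


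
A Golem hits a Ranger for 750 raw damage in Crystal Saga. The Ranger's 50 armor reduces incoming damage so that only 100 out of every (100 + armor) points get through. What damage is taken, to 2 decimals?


actual = 750 * 100 / (100 + 50)
= 750 * 100 / 150
= 75000 / 150
= 500.00

500.00 damage


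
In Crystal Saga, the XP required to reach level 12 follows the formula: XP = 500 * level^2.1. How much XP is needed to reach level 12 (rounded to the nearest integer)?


XP = 500 * level^2.1
Substitute level = 12:
XP = 500 * 12^2.1
= 500 * 184.6208
= 92310

92310 XP


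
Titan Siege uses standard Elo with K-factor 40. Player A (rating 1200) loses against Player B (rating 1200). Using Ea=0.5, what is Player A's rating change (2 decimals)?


Elo update: delta = K * (S - Ea), where S = 0 (loses)
S - Ea = 0 - 0.5 = -0.5
Rating change = 40 * -0.5
= -20.00

-20.00 rating points


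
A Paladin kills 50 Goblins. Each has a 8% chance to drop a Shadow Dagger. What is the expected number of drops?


Expected drops = kills * (drop_rate / 100)
= 50 * (8 / 100)
= 50 * 0.08
= 4.0

4.0 drops


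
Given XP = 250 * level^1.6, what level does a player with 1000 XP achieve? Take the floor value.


XP = 250 * level^1.6, so level = (XP / 250)^(1/1.6)
= (1000 / 250)^(1/1.6)
= 4.0^0.625
= 2.3784
Floor: level = 2

level 2


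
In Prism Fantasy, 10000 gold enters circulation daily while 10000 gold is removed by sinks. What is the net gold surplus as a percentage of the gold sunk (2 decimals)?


Net gold = 10000 - 10000 = 0
Inflation rate = net / sunk * 100 = 0 / 10000 * 100
= 0.0 * 100
= 0.00%

0.00%


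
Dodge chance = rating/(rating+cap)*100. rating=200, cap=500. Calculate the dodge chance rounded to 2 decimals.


dodge% = 200 / (200 + 500) * 100
= 200 / 700 * 100
= 0.285714 * 100
= 28.57%

28.57%


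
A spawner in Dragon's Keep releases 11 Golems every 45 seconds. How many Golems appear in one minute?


Spawns per minute = count * (60 / interval)
= 11 * (60 / 45)
= 11 * 1.3333
= 14.67

14.67 per minute


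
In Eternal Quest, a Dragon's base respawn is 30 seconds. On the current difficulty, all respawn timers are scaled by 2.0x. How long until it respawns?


Respawn time = base * multiplier
= 30 * 2.0
= 60.0 seconds

60.0 seconds


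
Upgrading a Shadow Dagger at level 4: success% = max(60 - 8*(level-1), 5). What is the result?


raw_rate = 60 - 8 * (4 - 1)
= 60 - 8 * 3
= 60 - 24
= 36
Apply floor: max(36, 5) = 36%

36%


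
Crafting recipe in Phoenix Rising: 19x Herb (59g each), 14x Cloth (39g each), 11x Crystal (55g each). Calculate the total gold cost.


Cost breakdown:
  Herb: 19 * 59 = 1121
  Cloth: 14 * 39 = 546
  Crystal: 11 * 55 = 605
Total = 1121 + 546 + 605 = 2272

2272 gold


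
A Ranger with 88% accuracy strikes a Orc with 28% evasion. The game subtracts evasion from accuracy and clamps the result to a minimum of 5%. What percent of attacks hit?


accuracy - evasion = 88 - 28 = 60
Apply floor: max(60, 5) = 60
Hit chance = 60%

60%


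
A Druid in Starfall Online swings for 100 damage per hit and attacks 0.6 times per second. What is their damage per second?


DPS = damage * attack_speed
= 100 * 0.6
= 60.0

60.0 DPS


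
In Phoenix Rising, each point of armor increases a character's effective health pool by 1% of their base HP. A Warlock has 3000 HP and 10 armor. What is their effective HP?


EHP = 3000 * (1 + 10/100)
= 3000 * (1 + 0.1)
= 3000 * 1.1
= 3300.0

3300.0 EHP


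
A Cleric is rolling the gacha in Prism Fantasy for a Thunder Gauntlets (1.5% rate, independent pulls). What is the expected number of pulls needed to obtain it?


Expected pulls for a geometric distribution = 1/p = 100 / rate%
= 100 / 1.5
= 66.67

66.67 pulls


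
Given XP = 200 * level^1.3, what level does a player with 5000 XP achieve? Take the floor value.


XP = 200 * level^1.3, so level = (XP / 200)^(1/1.3)
= (5000 / 200)^(1/1.3)
= 25.0^0.7692
= 11.8943
Floor: level = 11

level 11


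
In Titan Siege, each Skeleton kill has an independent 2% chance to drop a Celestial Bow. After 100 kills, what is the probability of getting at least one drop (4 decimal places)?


P(at least one) = 1 - P(none) = 1 - (1-p)^n
p = 2/100 = 0.02
1 - p = 0.98
(1 - p)^100 = 0.98^100 = 0.132620
P(at least one) = 1 - 0.132620 = 0.8674

0.8674


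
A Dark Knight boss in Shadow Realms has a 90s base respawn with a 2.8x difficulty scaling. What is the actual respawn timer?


Respawn time = base * multiplier
= 90 * 2.8
= 252.0 seconds

252.0 seconds


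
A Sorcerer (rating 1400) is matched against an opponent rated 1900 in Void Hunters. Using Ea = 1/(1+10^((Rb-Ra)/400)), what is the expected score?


Elo expected score: Ea = 1/(1 + 10^((Rb-Ra)/400))
Rb - Ra = 1900 - 1400 = 500
(Rb-Ra)/400 = 500/400 = 1.25
10^1.25 = 17.782794
Ea = 1/(1 + 17.782794) = 1/18.782794 = 0.0532

0.0532


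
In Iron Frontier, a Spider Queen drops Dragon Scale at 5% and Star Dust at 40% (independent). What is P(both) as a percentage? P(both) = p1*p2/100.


For independent events, P(both) = P(A) * P(B)
= 5% * 40%
= 200 / 100 %
= 2.0%

2.0%


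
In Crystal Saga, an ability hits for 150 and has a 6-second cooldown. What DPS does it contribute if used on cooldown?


DPS = damage / cooldown
= 150 / 6
= 25.00

25.00 DPS


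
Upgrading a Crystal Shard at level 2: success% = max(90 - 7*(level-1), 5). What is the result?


raw_rate = 90 - 7 * (2 - 1)
= 90 - 7 * 1
= 90 - 7
= 83
Apply floor: max(83, 5) = 83%

83%


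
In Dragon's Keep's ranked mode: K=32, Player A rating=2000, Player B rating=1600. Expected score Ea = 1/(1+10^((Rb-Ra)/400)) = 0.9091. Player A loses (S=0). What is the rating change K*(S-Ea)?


Elo update: delta = K * (S - Ea), where S = 0 (loses)
S - Ea = 0 - 0.9091 = -0.9091
Rating change = 32 * -0.9091
= -29.09

-29.09 rating points


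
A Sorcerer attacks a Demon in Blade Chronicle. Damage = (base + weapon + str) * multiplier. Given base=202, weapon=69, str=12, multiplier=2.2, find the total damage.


Sum base + weapon + str = 202 + 69 + 12 = 283
Multiply by 2.2:
283 * 2.2 = 622.6

622.6 damage


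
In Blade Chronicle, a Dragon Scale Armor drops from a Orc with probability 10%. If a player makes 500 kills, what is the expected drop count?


Expected drops = kills * (drop_rate / 100)
= 500 * (10 / 100)
= 500 * 0.1
= 50.0

50.0 drops


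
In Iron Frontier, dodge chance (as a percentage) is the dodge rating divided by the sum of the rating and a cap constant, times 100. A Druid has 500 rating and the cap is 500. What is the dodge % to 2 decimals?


dodge% = 500 / (500 + 500) * 100
= 500 / 1000 * 100
= 0.5 * 100
= 50.00%

50.00%


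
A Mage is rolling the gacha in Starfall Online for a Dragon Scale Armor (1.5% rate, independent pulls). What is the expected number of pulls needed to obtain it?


Expected pulls for a geometric distribution = 1/p = 100 / rate%
= 100 / 1.5
= 66.67

66.67 pulls


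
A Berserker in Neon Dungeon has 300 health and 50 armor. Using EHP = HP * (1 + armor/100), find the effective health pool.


EHP = 300 * (1 + 50/100)
= 300 * (1 + 0.5)
= 300 * 1.5
= 450.0

450.0 EHP


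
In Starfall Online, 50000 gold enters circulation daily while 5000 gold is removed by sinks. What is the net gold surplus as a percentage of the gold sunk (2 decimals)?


Net gold = 50000 - 5000 = 45000
Inflation rate = net / sunk * 100 = 45000 / 5000 * 100
= 9.0 * 100
= 900.00%

900.00%


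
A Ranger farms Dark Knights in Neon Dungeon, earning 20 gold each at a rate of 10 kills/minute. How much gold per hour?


Gold per minute = 20 * 10 = 200
Gold per hour = 200 * 60 = 12000

12000 gold/hour


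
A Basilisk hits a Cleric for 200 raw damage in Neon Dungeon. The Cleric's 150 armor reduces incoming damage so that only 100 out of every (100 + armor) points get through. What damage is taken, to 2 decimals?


actual = 200 * 100 / (100 + 150)
= 200 * 100 / 250
= 20000 / 250
= 80.00

80.00 damage


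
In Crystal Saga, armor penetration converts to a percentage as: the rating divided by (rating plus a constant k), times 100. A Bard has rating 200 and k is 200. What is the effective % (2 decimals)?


effective% = rating / (rating + k) * 100
= 200 / (200 + 200) * 100
= 200 / 400 * 100
= 0.5 * 100
= 50.00%

50.00%


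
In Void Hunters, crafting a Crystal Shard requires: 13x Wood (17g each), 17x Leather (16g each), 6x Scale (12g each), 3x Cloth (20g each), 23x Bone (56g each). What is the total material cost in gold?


Cost breakdown:
  Wood: 13 * 17 = 221
  Leather: 17 * 16 = 272
  Scale: 6 * 12 = 72
  Cloth: 3 * 20 = 60
  Bone: 23 * 56 = 1288
Total = 221 + 272 + 72 + 60 + 1288 = 1913

1913 gold


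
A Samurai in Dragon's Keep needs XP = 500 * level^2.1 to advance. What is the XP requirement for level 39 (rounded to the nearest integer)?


XP = 500 * level^2.1
Substitute level = 39:
XP = 500 * 39^2.1
= 500 * 2193.9952
= 1096998

1096998 XP


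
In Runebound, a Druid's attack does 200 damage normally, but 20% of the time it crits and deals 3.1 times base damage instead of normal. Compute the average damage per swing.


E[dmg] = base * (1 + crit_chance * (crit_mult - 1))
cc as decimal = 20/100 = 0.2
cm - 1 = 3.1 - 1 = 2.1
Bonus factor = 0.2 * 2.1 = 0.42
Total multiplier = 1 + 0.42 = 1.42
Expected damage = 200 * 1.42 = 284.00

284.00 damage


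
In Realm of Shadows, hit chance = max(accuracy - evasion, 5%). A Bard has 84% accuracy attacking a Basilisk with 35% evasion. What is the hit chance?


accuracy - evasion = 84 - 35 = 49
Apply floor: max(49, 5) = 49
Hit chance = 49%

49%


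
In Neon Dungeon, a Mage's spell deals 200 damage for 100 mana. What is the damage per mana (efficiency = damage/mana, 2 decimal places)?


Efficiency = damage / mana
= 200 / 100
= 2.00

2.00 dmg/mana


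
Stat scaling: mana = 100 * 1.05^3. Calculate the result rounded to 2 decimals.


value = base * growth^level
= 100 * 1.05^3
= 100 * 1.157625
= 115.76

115.76 mana


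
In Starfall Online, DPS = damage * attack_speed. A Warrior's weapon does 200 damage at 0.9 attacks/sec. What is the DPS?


DPS = damage * attack_speed
= 200 * 0.9
= 180.0

180.0 DPS


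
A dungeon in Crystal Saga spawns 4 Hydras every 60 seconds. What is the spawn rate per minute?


Spawns per minute = count * (60 / interval)
= 4 * (60 / 60)
= 4 * 1.0
= 4.0

4.0 per minute


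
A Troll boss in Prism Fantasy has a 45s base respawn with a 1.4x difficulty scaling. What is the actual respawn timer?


Respawn time = base * multiplier
= 45 * 1.4
= 63.0 seconds

63.0 seconds


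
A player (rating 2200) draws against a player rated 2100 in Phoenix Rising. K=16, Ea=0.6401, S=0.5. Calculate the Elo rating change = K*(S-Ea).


Elo update: delta = K * (S - Ea), where S = 0.5 (draws)
S - Ea = 0.5 - 0.6401 = -0.1401
Rating change = 16 * -0.1401
= -2.24

-2.24 rating points


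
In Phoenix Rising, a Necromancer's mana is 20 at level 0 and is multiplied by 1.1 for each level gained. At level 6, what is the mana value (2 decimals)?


value = base * growth^level
= 20 * 1.1^6
= 20 * 1.771561
= 35.43

35.43 mana


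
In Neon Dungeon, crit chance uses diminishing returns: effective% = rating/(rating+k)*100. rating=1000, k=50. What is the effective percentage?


effective% = rating / (rating + k) * 100
= 1000 / (1000 + 50) * 100
= 1000 / 1050 * 100
= 0.952381 * 100
= 95.24%

95.24%


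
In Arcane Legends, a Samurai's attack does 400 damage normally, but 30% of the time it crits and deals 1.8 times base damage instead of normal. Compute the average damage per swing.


E[dmg] = base * (1 + crit_chance * (crit_mult - 1))
cc as decimal = 30/100 = 0.3
cm - 1 = 1.8 - 1 = 0.8
Bonus factor = 0.3 * 0.8 = 0.24
Total multiplier = 1 + 0.24 = 1.24
Expected damage = 400 * 1.24 = 496.00

496.00 damage


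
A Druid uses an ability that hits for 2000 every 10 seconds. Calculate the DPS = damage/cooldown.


DPS = damage / cooldown
= 2000 / 10
= 200.00

200.00 DPS


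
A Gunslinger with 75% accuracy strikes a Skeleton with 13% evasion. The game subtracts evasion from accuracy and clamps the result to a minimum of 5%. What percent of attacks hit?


accuracy - evasion = 75 - 13 = 62
Apply floor: max(62, 5) = 62
Hit chance = 62%

62%


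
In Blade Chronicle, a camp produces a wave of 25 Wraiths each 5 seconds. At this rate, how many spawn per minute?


Spawns per minute = count * (60 / interval)
= 25 * (60 / 5)
= 25 * 12.0
= 300.0

300.0 per minute


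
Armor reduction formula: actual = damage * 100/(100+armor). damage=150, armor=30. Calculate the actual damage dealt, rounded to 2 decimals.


actual = 150 * 100 / (100 + 30)
= 150 * 100 / 130
= 15000 / 130
= 115.38

115.38 damage


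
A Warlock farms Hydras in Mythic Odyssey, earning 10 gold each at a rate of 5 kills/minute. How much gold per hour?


Gold per minute = 10 * 5 = 50
Gold per hour = 50 * 60 = 3000

3000 gold/hour


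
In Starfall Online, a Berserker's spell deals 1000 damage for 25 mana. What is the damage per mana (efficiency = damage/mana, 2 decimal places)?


Efficiency = damage / mana
= 1000 / 25
= 40.00

40.00 dmg/mana


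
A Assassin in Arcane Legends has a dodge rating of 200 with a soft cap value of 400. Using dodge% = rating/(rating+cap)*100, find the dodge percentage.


dodge% = 200 / (200 + 400) * 100
= 200 / 600 * 100
= 0.333333 * 100
= 33.33%

33.33%


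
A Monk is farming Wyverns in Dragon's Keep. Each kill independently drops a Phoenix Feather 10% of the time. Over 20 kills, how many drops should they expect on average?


Expected drops = kills * (drop_rate / 100)
= 20 * (10 / 100)
= 20 * 0.1
= 2.0

2.0 drops


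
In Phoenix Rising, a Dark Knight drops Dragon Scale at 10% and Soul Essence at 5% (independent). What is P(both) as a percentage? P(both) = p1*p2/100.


For independent events, P(both) = P(A) * P(B)
= 10% * 5%
= 50 / 100 %
= 0.5%

0.5%


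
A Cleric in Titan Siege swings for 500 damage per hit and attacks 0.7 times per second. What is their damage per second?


DPS = damage * attack_speed
= 500 * 0.7
= 350.0

350.0 DPS


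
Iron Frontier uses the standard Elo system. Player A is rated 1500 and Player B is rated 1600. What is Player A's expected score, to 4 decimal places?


Elo expected score: Ea = 1/(1 + 10^((Rb-Ra)/400))
Rb - Ra = 1600 - 1500 = 100
(Rb-Ra)/400 = 100/400 = 0.25
10^0.25 = 1.778279
Ea = 1/(1 + 1.778279) = 1/2.778279 = 0.3599

0.3599


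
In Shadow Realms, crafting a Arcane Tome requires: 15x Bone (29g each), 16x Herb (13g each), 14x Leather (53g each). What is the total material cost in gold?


Cost breakdown:
  Bone: 15 * 29 = 435
  Herb: 16 * 13 = 208
  Leather: 14 * 53 = 742
Total = 435 + 208 + 742 = 1385

1385 gold


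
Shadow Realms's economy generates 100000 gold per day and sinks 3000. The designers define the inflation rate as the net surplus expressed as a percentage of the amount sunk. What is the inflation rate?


Net gold = 100000 - 3000 = 97000
Inflation rate = net / sunk * 100 = 97000 / 3000 * 100
= 32.333333 * 100
= 3233.33%

3233.33%


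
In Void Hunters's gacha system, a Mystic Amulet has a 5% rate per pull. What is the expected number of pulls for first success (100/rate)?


Expected pulls for a geometric distribution = 1/p = 100 / rate%
= 100 / 5
= 20.0

20.0 pulls


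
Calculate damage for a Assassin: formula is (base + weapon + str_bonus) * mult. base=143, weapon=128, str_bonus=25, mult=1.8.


Sum base + weapon + str = 143 + 128 + 25 = 296
Multiply by 1.8:
296 * 1.8 = 532.8

532.8 damage


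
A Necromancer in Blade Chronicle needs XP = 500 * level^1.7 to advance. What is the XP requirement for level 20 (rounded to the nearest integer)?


XP = 500 * level^1.7
Substitute level = 20:
XP = 500 * 20^1.7
= 500 * 162.8362
= 81418

81418 XP


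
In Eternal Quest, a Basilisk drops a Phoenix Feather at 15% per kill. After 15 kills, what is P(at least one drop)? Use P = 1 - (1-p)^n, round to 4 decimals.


P(at least one) = 1 - P(none) = 1 - (1-p)^n
p = 15/100 = 0.15
1 - p = 0.85
(1 - p)^15 = 0.85^15 = 0.087354
P(at least one) = 1 - 0.087354 = 0.9126

0.9126


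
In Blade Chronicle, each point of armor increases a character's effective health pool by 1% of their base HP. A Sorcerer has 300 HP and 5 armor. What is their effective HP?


EHP = 300 * (1 + 5/100)
= 300 * (1 + 0.05)
= 300 * 1.05
= 315.0

315.0 EHP


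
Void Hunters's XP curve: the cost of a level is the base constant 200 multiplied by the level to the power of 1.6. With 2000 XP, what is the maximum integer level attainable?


XP = 200 * level^1.6, so level = (XP / 200)^(1/1.6)
= (2000 / 200)^(1/1.6)
= 10.0^0.625
= 4.217
Floor: level = 4

level 4


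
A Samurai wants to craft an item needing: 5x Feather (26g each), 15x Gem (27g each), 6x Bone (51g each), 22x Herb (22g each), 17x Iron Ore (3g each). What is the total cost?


Cost breakdown:
  Feather: 5 * 26 = 130
  Gem: 15 * 27 = 405
  Bone: 6 * 51 = 306
  Herb: 22 * 22 = 484
  Iron Ore: 17 * 3 = 51
Total = 130 + 405 + 306 + 484 + 51 = 1376

1376 gold


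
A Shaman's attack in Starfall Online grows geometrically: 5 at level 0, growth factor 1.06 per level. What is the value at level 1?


value = base * growth^level
= 5 * 1.06^1
= 5 * 1.06
= 5.30

5.30 attack


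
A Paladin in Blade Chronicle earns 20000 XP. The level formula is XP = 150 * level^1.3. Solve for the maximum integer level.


XP = 150 * level^1.3, so level = (XP / 150)^(1/1.3)
= (20000 / 150)^(1/1.3)
= 133.3333^0.7692
= 43.109
Floor: level = 43

level 43


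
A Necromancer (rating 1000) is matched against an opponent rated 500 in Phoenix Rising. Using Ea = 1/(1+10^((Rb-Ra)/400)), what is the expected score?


Elo expected score: Ea = 1/(1 + 10^((Rb-Ra)/400))
Rb - Ra = 500 - 1000 = -500
(Rb-Ra)/400 = -500/400 = -1.25
10^-1.25 = 0.056234
Ea = 1/(1 + 0.056234) = 1/1.056234 = 0.9468

0.9468


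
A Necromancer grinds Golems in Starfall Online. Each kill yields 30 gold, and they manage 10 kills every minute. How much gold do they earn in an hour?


Gold per minute = 30 * 10 = 300
Gold per hour = 300 * 60 = 18000

18000 gold/hour


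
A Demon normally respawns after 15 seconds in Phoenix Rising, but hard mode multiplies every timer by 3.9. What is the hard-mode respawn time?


Respawn time = base * multiplier
= 15 * 3.9
= 58.5 seconds

58.5 seconds


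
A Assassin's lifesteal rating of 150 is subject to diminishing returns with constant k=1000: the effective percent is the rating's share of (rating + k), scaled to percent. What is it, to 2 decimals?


effective% = rating / (rating + k) * 100
= 150 / (150 + 1000) * 100
= 150 / 1150 * 100
= 0.130435 * 100
= 13.04%

13.04%


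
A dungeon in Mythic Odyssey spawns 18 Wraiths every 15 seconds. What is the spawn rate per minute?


Spawns per minute = count * (60 / interval)
= 18 * (60 / 15)
= 18 * 4.0
= 72.0

72.0 per minute


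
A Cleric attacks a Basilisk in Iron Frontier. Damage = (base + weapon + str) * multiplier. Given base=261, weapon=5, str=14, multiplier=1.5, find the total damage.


Sum base + weapon + str = 261 + 5 + 14 = 280
Multiply by 1.5:
280 * 1.5 = 420.0

420.0 damage


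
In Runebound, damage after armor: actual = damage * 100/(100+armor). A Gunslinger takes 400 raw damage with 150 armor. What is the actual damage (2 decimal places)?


actual = 400 * 100 / (100 + 150)
= 400 * 100 / 250
= 40000 / 250
= 160.00

160.00 damage


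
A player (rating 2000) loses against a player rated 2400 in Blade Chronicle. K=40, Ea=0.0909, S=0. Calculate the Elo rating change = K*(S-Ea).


Elo update: delta = K * (S - Ea), where S = 0 (loses)
S - Ea = 0 - 0.0909 = -0.0909
Rating change = 40 * -0.0909
= -3.64

-3.64 rating points


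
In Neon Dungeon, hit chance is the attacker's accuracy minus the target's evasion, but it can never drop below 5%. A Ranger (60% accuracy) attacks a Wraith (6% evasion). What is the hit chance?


accuracy - evasion = 60 - 6 = 54
Apply floor: max(54, 5) = 54
Hit chance = 54%

54%


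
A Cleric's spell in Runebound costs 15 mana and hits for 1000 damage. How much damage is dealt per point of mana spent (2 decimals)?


Efficiency = damage / mana
= 1000 / 15
= 66.67

66.67 dmg/mana


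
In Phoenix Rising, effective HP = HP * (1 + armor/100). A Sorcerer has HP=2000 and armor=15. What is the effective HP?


EHP = 2000 * (1 + 15/100)
= 2000 * (1 + 0.15)
= 2000 * 1.15
= 2300.0

2300.0 EHP


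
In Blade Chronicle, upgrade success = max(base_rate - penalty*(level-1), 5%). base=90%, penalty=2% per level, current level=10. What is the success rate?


raw_rate = 90 - 2 * (10 - 1)
= 90 - 2 * 9
= 90 - 18
= 72
Apply floor: max(72, 5) = 72%

72%


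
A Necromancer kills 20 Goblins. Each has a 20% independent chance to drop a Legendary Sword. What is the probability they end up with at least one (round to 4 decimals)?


P(at least one) = 1 - P(none) = 1 - (1-p)^n
p = 20/100 = 0.2
1 - p = 0.8
(1 - p)^20 = 0.8^20 = 0.011529
P(at least one) = 1 - 0.011529 = 0.9885

0.9885


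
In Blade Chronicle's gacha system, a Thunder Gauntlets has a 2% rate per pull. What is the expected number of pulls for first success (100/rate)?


Expected pulls for a geometric distribution = 1/p = 100 / rate%
= 100 / 2
= 50.0

50.0 pulls


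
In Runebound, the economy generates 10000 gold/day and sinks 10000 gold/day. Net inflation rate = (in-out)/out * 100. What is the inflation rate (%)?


Net gold = 10000 - 10000 = 0
Inflation rate = net / sunk * 100 = 0 / 10000 * 100
= 0.0 * 100
= 0.00%

0.00%


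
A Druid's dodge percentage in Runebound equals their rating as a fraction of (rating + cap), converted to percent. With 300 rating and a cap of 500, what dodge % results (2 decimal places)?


dodge% = 300 / (300 + 500) * 100
= 300 / 800 * 100
= 0.375 * 100
= 37.50%

37.50%


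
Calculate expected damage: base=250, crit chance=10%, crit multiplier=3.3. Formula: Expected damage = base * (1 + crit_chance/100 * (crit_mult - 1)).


E[dmg] = base * (1 + crit_chance * (crit_mult - 1))
cc as decimal = 10/100 = 0.1
cm - 1 = 3.3 - 1 = 2.3
Bonus factor = 0.1 * 2.3 = 0.23
Total multiplier = 1 + 0.23 = 1.23
Expected damage = 250 * 1.23 = 307.50

307.50 damage


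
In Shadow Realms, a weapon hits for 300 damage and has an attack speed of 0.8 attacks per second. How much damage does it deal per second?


DPS = damage * attack_speed
= 300 * 0.8
= 240.0

240.0 DPS


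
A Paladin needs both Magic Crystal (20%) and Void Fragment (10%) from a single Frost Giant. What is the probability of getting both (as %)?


For independent events, P(both) = P(A) * P(B)
= 20% * 10%
= 200 / 100 %
= 2.0%

2.0%


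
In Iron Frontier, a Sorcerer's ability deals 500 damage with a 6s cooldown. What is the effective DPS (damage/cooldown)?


DPS = damage / cooldown
= 500 / 6
= 83.33

83.33 DPS


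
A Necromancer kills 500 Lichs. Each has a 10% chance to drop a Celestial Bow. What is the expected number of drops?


Expected drops = kills * (drop_rate / 100)
= 500 * (10 / 100)
= 500 * 0.1
= 50.0

50.0 drops


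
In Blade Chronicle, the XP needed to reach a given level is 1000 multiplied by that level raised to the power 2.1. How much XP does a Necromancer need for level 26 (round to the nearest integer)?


XP = 1000 * level^2.1
Substitute level = 26:
XP = 1000 * 26^2.1
= 1000 * 936.3625
= 936363

936363 XP


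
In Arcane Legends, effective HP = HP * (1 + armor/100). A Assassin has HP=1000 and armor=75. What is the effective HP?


EHP = 1000 * (1 + 75/100)
= 1000 * (1 + 0.75)
= 1000 * 1.75
= 1750.0

1750.0 EHP


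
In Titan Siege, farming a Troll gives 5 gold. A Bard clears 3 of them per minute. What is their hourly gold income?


Gold per minute = 5 * 3 = 15
Gold per hour = 15 * 60 = 900

900 gold/hour


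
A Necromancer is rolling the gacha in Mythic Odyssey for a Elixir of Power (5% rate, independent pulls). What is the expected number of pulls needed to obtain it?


Expected pulls for a geometric distribution = 1/p = 100 / rate%
= 100 / 5
= 20.0

20.0 pulls


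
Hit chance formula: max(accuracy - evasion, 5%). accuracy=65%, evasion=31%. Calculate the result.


accuracy - evasion = 65 - 31 = 34
Apply floor: max(34, 5) = 34
Hit chance = 34%

34%


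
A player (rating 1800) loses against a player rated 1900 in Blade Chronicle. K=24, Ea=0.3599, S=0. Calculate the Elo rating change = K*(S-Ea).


Elo update: delta = K * (S - Ea), where S = 0 (loses)
S - Ea = 0 - 0.3599 = -0.3599
Rating change = 24 * -0.3599
= -8.64

-8.64 rating points


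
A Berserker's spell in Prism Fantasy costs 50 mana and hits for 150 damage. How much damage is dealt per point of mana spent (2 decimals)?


Efficiency = damage / mana
= 150 / 50
= 3.00

3.00 dmg/mana


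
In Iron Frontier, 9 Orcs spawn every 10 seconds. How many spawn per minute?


Spawns per minute = count * (60 / interval)
= 9 * (60 / 10)
= 9 * 6.0
= 54.0

54.0 per minute


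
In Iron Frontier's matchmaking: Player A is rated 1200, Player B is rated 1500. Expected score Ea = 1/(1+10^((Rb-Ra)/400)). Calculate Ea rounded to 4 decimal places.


Elo expected score: Ea = 1/(1 + 10^((Rb-Ra)/400))
Rb - Ra = 1500 - 1200 = 300
(Rb-Ra)/400 = 300/400 = 0.75
10^0.75 = 5.623413
Ea = 1/(1 + 5.623413) = 1/6.623413 = 0.1510

0.1510


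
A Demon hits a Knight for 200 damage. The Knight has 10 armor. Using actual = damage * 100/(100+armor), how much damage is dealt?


actual = 200 * 100 / (100 + 10)
= 200 * 100 / 110
= 20000 / 110
= 181.82

181.82 damage


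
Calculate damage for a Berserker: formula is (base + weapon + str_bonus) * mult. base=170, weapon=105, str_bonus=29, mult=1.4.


Sum base + weapon + str = 170 + 105 + 29 = 304
Multiply by 1.4:
304 * 1.4 = 425.6

425.6 damage


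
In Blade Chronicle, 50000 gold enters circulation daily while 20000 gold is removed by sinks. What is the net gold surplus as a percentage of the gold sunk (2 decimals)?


Net gold = 50000 - 20000 = 30000
Inflation rate = net / sunk * 100 = 30000 / 20000 * 100
= 1.5 * 100
= 150.00%

150.00%


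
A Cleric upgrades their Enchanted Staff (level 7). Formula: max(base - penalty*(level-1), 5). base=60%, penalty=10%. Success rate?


raw_rate = 60 - 10 * (7 - 1)
= 60 - 10 * 6
= 60 - 60
= 0
Apply floor: max(0, 5) = 5%

5%


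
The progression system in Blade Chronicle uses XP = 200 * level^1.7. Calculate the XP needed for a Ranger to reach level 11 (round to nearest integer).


XP = 200 * level^1.7
Substitute level = 11:
XP = 200 * 11^1.7
= 200 * 58.9342
= 11787

11787 XP


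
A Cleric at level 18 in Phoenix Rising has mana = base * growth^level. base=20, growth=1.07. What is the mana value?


value = base * growth^level
= 20 * 1.07^18
= 20 * 3.379932
= 67.60

67.60 mana


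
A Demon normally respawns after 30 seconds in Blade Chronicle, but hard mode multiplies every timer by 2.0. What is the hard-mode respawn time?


Respawn time = base * multiplier
= 30 * 2.0
= 60.0 seconds

60.0 seconds


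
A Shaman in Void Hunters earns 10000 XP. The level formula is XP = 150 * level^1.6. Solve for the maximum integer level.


XP = 150 * level^1.6, so level = (XP / 150)^(1/1.6)
= (10000 / 150)^(1/1.6)
= 66.6667^0.625
= 13.802
Floor: level = 13

level 13


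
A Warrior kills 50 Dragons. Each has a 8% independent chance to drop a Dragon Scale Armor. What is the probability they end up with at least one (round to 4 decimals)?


P(at least one) = 1 - P(none) = 1 - (1-p)^n
p = 8/100 = 0.08
1 - p = 0.92
(1 - p)^50 = 0.92^50 = 0.015466
P(at least one) = 1 - 0.015466 = 0.9845

0.9845


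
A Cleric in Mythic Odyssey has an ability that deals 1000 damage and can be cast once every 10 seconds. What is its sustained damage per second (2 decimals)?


DPS = damage / cooldown
= 1000 / 10
= 100.00

100.00 DPS


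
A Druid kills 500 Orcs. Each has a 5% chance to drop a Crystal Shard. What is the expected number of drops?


Expected drops = kills * (drop_rate / 100)
= 500 * (5 / 100)
= 500 * 0.05
= 25.0

25.0 drops


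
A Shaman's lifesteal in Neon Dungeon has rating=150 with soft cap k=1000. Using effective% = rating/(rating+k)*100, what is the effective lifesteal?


effective% = rating / (rating + k) * 100
= 150 / (150 + 1000) * 100
= 150 / 1150 * 100
= 0.130435 * 100
= 13.04%

13.04%


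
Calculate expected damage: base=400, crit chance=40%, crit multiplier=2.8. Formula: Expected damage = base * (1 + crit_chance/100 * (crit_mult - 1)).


E[dmg] = base * (1 + crit_chance * (crit_mult - 1))
cc as decimal = 40/100 = 0.4
cm - 1 = 2.8 - 1 = 1.8
Bonus factor = 0.4 * 1.8 = 0.72
Total multiplier = 1 + 0.72 = 1.72
Expected damage = 400 * 1.72 = 688.00

688.00 damage


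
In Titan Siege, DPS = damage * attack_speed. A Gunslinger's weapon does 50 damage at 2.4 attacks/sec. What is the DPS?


DPS = damage * attack_speed
= 50 * 2.4
= 120.0

120.0 DPS


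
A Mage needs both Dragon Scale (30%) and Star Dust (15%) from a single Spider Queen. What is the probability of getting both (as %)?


For independent events, P(both) = P(A) * P(B)
= 30% * 15%
= 450 / 100 %
= 4.5%

4.5%


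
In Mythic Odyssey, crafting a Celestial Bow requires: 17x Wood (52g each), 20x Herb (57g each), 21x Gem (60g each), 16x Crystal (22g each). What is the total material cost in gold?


Cost breakdown:
  Wood: 17 * 52 = 884
  Herb: 20 * 57 = 1140
  Gem: 21 * 60 = 1260
  Crystal: 16 * 22 = 352
Total = 884 + 1140 + 1260 + 352 = 3636

3636 gold


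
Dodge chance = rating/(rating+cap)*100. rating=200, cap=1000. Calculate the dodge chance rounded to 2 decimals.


dodge% = 200 / (200 + 1000) * 100
= 200 / 1200 * 100
= 0.166667 * 100
= 16.67%

16.67%


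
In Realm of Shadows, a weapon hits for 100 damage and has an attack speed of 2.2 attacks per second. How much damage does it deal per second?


DPS = damage * attack_speed
= 100 * 2.2
= 220.0

220.0 DPS


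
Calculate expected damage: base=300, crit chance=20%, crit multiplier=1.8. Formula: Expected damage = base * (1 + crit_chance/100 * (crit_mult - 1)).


E[dmg] = base * (1 + crit_chance * (crit_mult - 1))
cc as decimal = 20/100 = 0.2
cm - 1 = 1.8 - 1 = 0.8
Bonus factor = 0.2 * 0.8 = 0.16
Total multiplier = 1 + 0.16 = 1.16
Expected damage = 300 * 1.16 = 348.00

348.00 damage


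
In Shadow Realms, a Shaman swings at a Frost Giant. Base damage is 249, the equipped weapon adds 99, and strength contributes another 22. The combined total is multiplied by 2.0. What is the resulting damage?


Sum base + weapon + str = 249 + 99 + 22 = 370
Multiply by 2.0:
370 * 2.0 = 740.0

740.0 damage


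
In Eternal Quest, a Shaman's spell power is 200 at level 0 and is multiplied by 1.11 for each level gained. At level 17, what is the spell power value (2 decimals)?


value = base * growth^level
= 200 * 1.11^17
= 200 * 5.895093
= 1179.02

1179.02 spell power


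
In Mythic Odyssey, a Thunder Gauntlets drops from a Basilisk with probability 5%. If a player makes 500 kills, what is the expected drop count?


Expected drops = kills * (drop_rate / 100)
= 500 * (5 / 100)
= 500 * 0.05
= 25.0

25.0 drops


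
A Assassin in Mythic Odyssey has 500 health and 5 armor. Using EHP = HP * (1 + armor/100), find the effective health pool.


EHP = 500 * (1 + 5/100)
= 500 * (1 + 0.05)
= 500 * 1.05
= 525.0

525.0 EHP


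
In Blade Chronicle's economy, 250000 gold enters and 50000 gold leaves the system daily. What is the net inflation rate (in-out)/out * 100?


Net gold = 250000 - 50000 = 200000
Inflation rate = net / sunk * 100 = 200000 / 50000 * 100
= 4.0 * 100
= 400.00%

400.00%


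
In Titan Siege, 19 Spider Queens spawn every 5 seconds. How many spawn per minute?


Spawns per minute = count * (60 / interval)
= 19 * (60 / 5)
= 19 * 12.0
= 228.0

228.0 per minute


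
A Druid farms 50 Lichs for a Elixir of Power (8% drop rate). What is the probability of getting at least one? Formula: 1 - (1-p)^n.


P(at least one) = 1 - P(none) = 1 - (1-p)^n
p = 8/100 = 0.08
1 - p = 0.92
(1 - p)^50 = 0.92^50 = 0.015466
P(at least one) = 1 - 0.015466 = 0.9845

0.9845


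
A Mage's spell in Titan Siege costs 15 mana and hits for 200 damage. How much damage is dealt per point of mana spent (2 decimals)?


Efficiency = damage / mana
= 200 / 15
= 13.33

13.33 dmg/mana


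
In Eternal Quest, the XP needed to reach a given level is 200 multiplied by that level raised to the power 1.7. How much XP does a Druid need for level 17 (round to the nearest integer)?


XP = 200 * level^1.7
Substitute level = 17:
XP = 200 * 17^1.7
= 200 * 123.5274
= 24705

24705 XP


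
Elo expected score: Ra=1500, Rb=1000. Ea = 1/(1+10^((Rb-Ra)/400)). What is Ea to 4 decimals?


Elo expected score: Ea = 1/(1 + 10^((Rb-Ra)/400))
Rb - Ra = 1000 - 1500 = -500
(Rb-Ra)/400 = -500/400 = -1.25
10^-1.25 = 0.056234
Ea = 1/(1 + 0.056234) = 1/1.056234 = 0.9468

0.9468


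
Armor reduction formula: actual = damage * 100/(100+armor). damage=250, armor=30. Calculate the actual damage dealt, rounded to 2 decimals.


actual = 250 * 100 / (100 + 30)
= 250 * 100 / 130
= 25000 / 130
= 192.31

192.31 damage


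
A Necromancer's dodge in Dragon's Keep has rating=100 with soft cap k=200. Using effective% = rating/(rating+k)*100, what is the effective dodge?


effective% = rating / (rating + k) * 100
= 100 / (100 + 200) * 100
= 100 / 300 * 100
= 0.333333 * 100
= 33.33%

33.33%


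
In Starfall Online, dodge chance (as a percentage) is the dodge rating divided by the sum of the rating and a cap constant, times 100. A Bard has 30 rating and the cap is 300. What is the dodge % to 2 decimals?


dodge% = 30 / (30 + 300) * 100
= 30 / 330 * 100
= 0.090909 * 100
= 9.09%

9.09%


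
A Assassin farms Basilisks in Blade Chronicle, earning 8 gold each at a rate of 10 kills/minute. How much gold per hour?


Gold per minute = 8 * 10 = 80
Gold per hour = 80 * 60 = 4800

4800 gold/hour


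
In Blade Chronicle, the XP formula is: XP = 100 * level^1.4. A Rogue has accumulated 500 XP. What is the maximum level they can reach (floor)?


XP = 100 * level^1.4, so level = (XP / 100)^(1/1.4)
= (500 / 100)^(1/1.4)
= 5.0^0.7143
= 3.1569
Floor: level = 3

level 3


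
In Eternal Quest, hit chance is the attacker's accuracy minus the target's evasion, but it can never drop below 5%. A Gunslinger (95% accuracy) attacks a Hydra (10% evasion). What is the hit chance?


accuracy - evasion = 95 - 10 = 85
Apply floor: max(85, 5) = 85
Hit chance = 85%

85%


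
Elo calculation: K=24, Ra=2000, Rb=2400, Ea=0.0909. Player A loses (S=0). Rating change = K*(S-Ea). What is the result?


Elo update: delta = K * (S - Ea), where S = 0 (loses)
S - Ea = 0 - 0.0909 = -0.0909
Rating change = 24 * -0.0909
= -2.18

-2.18 rating points


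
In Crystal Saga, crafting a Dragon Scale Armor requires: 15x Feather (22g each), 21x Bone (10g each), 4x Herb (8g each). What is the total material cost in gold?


Cost breakdown:
  Feather: 15 * 22 = 330
  Bone: 21 * 10 = 210
  Herb: 4 * 8 = 32
Total = 330 + 210 + 32 = 572

572 gold


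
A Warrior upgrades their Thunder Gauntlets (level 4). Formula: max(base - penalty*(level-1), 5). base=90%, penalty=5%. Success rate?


raw_rate = 90 - 5 * (4 - 1)
= 90 - 5 * 3
= 90 - 15
= 75
Apply floor: max(75, 5) = 75%

75%


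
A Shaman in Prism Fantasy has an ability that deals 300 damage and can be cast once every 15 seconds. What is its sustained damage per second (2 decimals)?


DPS = damage / cooldown
= 300 / 15
= 20.00

20.00 DPS


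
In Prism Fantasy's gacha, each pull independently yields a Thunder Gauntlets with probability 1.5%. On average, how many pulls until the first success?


Expected pulls for a geometric distribution = 1/p = 100 / rate%
= 100 / 1.5
= 66.67

66.67 pulls


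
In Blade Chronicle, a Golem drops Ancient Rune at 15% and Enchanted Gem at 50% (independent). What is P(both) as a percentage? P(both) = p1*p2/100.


For independent events, P(both) = P(A) * P(B)
= 15% * 50%
= 750 / 100 %
= 7.5%

7.5%


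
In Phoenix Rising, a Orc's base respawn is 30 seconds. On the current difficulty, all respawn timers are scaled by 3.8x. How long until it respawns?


Respawn time = base * multiplier
= 30 * 3.8
= 114.0 seconds

114.0 seconds


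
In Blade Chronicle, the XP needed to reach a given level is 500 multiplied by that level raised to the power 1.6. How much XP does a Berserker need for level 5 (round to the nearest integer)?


XP = 500 * level^1.6
Substitute level = 5:
XP = 500 * 5^1.6
= 500 * 13.1326
= 6566

6566 XP
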